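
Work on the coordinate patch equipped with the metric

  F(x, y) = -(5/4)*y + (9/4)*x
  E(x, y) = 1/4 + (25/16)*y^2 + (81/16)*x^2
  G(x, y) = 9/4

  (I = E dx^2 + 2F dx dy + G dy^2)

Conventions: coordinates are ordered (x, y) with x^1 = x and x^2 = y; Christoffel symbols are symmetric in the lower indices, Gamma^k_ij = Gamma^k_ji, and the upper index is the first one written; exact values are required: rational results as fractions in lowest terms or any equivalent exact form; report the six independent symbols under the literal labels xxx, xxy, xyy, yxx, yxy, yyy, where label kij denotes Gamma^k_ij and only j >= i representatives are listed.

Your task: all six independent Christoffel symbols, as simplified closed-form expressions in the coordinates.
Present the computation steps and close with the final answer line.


E = 1/4 + (25/16)*y^2 + (81/16)*x^2; F = -(5/4)*y + (9/4)*x; G = 9/4
Gamma^k_ij = (1/2) g^{kl} (d_i g_jl + d_j g_il - d_l g_ij), with g^inv = (1/(EG-F^2)) [[G, -F], [-F, E]]
first partials: E_x = (81/8)*x, E_y = (25/8)*y, F_x = 9/4, F_y = -5/4, G_x = 0, G_y = 0
D = EG - F^2 = 9/16 + (125/64)*y^2 + (45/8)*x*y + (405/64)*x^2
expanded: Gamma^x_xx = (G E_x - 2F F_x + F E_y)/(2D), Gamma^x_xy = (G E_y - F G_x)/(2D), Gamma^x_yy = (2G F_y - G G_x - F G_y)/(2D), Gamma^y_xx = (2E F_x - E E_y - F E_x)/(2D), Gamma^y_xy = (E G_x - F E_y)/(2D), Gamma^y_yy = (E G_y - 2F F_y + F G_x)/(2D); substitute and cancel common factors

Answer: Gamma_xxx = (225*x*y + 405*x - 125*y^2 + 180*y)/(405*x^2 + 360*x*y + 125*y^2 + 36), Gamma_xxy = 225*y/(405*x^2 + 360*x*y + 125*y^2 + 36), Gamma_xyy = -180/(405*x^2 + 360*x*y + 125*y^2 + 36), Gamma_yxx = (-2025*x^2*y + 1620*x*y - 625*y^3 + 900*y^2 - 100*y + 144)/(1620*x^2 + 1440*x*y + 500*y^2 + 144), Gamma_yxy = (-225*x*y + 125*y^2)/(405*x^2 + 360*x*y + 125*y^2 + 36), Gamma_yyy = (180*x - 100*y)/(405*x^2 + 360*x*y + 125*y^2 + 36)


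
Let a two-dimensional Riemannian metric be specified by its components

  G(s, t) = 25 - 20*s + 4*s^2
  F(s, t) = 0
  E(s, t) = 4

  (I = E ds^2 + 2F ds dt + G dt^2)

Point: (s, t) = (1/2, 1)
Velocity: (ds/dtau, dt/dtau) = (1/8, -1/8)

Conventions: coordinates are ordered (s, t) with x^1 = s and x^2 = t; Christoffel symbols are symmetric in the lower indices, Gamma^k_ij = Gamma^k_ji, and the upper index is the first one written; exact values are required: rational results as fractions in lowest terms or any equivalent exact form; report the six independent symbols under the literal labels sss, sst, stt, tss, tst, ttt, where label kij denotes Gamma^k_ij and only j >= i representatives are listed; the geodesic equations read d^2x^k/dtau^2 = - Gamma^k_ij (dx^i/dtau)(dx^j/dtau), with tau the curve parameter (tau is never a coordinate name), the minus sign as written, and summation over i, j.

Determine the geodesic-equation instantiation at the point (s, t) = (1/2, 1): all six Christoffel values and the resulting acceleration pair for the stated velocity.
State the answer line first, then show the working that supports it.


Answer: Gamma_sss = 0, Gamma_sst = 0, Gamma_stt = 2, Gamma_tss = 0, Gamma_tst = -1/2, Gamma_ttt = 0; accelerations (d^2s/dtau^2, d^2t/dtau^2) = (-1/32, -1/64)

E = 4, F = 0, G = 16 at the point
E_s = 0, E_t = 0, F_s = 0, F_t = 0, G_s = -16, G_t = 0
EG - F^2 = 64;  g^inv = (1/64) * [[16, 0], [0, 4]]
first-kind symbols [ij,l] = (1/2)(d_i g_jl + d_j g_il - d_l g_ij): [ss,s] = E_s/2 = 0, [ss,t] = F_s - E_t/2 = 0, [st,s] = E_t/2 = 0, [st,t] = G_s/2 = -8, [tt,s] = F_t - G_s/2 = 8, [tt,t] = G_t/2 = 0
Gamma^s_ij = (G*[ij,s] - F*[ij,t])/(EG - F^2), Gamma^t_ij = (E*[ij,t] - F*[ij,s])/(EG - F^2)
Gamma_sss = 0, Gamma_sst = 0, Gamma_stt = 2, Gamma_tss = 0, Gamma_tst = -1/2, Gamma_ttt = 0
d^2s/dtau^2 = -(Gamma_sss*(1/8)^2 + 2*Gamma_sst*(1/8)*(-1/8) + Gamma_stt*(-1/8)^2) = -1/32
d^2t/dtau^2 = -(Gamma_tss*(1/8)^2 + 2*Gamma_tst*(1/8)*(-1/8) + Gamma_ttt*(-1/8)^2) = -1/64


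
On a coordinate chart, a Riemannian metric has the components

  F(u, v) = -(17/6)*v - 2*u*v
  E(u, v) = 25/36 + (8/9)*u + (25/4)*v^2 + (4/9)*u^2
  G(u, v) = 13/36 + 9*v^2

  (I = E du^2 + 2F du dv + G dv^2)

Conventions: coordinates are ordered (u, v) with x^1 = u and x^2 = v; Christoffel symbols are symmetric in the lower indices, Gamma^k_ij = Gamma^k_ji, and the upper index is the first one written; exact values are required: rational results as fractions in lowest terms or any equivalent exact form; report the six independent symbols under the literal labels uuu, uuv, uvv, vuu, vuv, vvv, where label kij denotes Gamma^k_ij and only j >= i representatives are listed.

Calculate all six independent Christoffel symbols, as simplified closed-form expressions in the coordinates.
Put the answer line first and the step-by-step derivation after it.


Answer: Gamma_uuu = (-16200*u*v^2 + 208*u - 25110*v^2 + 208)/(208*u^2 - 4320*u*v^2 + 416*u + 72900*v^4 + 621*v^2 + 325), Gamma_uuv = (72900*v^3 + 2925*v)/(208*u^2 - 4320*u*v^2 + 416*u + 72900*v^4 + 621*v^2 + 325), Gamma_uvv = (-936*u - 1326)/(208*u^2 - 4320*u*v^2 + 416*u + 72900*v^4 + 621*v^2 + 325), Gamma_vuu = (-3600*u^2*v - 6720*u*v - 66825*v^3 - 5793*v)/(208*u^2 - 4320*u*v^2 + 416*u + 72900*v^4 + 621*v^2 + 325), Gamma_vuv = (16200*u*v^2 + 22950*v^2)/(208*u^2 - 4320*u*v^2 + 416*u + 72900*v^4 + 621*v^2 + 325), Gamma_vvv = (-4320*u*v + 72900*v^3 - 2304*v)/(208*u^2 - 4320*u*v^2 + 416*u + 72900*v^4 + 621*v^2 + 325)

E = 25/36 + (8/9)*u + (25/4)*v^2 + (4/9)*u^2; F = -(17/6)*v - 2*u*v; G = 13/36 + 9*v^2
Gamma^k_ij = (1/2) g^{kl} (d_i g_jl + d_j g_il - d_l g_ij), with g^inv = (1/(EG-F^2)) [[G, -F], [-F, E]]
first partials: E_u = 8/9 + (8/9)*u, E_v = (25/2)*v, F_u = -2*v, F_v = -17/6 - 2*u, G_u = 0, G_v = 18*v
D = EG - F^2 = 325/1296 + (26/81)*u + (23/48)*v^2 + (13/81)*u^2 - (10/3)*u*v^2 + (225/4)*v^4
expanded: Gamma^u_uu = (G E_u - 2F F_u + F E_v)/(2D), Gamma^u_uv = (G E_v - F G_u)/(2D), Gamma^u_vv = (2G F_v - G G_u - F G_v)/(2D), Gamma^v_uu = (2E F_u - E E_v - F E_u)/(2D), Gamma^v_uv = (E G_u - F E_v)/(2D), Gamma^v_vv = (E G_v - 2F F_v + F G_u)/(2D); substitute and cancel common factors


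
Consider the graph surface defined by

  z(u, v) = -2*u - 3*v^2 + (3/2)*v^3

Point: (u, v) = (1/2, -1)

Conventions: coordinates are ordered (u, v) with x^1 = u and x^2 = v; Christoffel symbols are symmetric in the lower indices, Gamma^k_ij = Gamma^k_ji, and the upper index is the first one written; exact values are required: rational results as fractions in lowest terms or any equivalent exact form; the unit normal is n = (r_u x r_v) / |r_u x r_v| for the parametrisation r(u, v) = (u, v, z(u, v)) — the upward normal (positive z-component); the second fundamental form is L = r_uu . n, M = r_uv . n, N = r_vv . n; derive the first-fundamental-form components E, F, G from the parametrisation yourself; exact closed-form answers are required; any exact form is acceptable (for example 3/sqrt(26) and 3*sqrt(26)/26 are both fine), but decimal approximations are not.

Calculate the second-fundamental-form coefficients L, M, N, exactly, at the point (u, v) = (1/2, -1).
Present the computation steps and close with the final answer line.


z_u = -2, z_v = 21/2, z_uu = 0, z_uv = 0, z_vv = -15
E = 5, F = -21, G = 445/4; answer radicand W^2 = 461/4
unnormalised second-form numerators: l = 0, m = 0, n = -15; L = l/sqrt(461/4), and similarly M = m/sqrt(W^2), N = n/sqrt(W^2)

Answer: L = 0, M = 0, N = -30*sqrt(461)/461


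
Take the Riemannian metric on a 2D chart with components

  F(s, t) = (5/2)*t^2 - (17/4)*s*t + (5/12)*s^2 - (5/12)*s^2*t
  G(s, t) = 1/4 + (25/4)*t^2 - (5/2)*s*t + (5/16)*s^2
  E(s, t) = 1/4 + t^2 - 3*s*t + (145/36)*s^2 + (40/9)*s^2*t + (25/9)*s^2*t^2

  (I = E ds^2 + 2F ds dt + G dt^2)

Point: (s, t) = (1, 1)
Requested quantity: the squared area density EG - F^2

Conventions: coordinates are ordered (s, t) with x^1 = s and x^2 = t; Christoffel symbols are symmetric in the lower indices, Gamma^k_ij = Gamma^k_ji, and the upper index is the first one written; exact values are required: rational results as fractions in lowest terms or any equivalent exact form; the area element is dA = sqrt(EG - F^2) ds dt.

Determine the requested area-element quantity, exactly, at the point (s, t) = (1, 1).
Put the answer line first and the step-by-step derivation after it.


Answer: EG - F^2 = 1213/32

E = 19/2, F = -7/4, G = 69/16; EG - F^2 = 1213/32


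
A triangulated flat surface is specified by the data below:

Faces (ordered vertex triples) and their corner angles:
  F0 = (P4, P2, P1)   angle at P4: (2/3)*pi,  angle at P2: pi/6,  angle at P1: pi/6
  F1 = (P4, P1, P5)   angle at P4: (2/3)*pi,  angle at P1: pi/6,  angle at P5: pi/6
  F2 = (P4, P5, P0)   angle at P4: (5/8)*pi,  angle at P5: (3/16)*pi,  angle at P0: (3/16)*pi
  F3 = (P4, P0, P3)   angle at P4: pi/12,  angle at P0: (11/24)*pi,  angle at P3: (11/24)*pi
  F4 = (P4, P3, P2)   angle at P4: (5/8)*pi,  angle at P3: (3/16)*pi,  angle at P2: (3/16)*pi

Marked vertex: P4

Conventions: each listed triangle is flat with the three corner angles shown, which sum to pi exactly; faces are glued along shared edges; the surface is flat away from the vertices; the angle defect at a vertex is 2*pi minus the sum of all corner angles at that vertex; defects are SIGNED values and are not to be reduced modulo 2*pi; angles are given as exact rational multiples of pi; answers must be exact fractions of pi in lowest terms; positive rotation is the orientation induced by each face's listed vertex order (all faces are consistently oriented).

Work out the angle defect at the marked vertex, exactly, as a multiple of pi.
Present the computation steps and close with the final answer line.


Sum of corner angles at P4: (8/3)*pi
defect = 2*pi - (8/3)*pi

Answer: defect(P4) = (-2/3)*pi


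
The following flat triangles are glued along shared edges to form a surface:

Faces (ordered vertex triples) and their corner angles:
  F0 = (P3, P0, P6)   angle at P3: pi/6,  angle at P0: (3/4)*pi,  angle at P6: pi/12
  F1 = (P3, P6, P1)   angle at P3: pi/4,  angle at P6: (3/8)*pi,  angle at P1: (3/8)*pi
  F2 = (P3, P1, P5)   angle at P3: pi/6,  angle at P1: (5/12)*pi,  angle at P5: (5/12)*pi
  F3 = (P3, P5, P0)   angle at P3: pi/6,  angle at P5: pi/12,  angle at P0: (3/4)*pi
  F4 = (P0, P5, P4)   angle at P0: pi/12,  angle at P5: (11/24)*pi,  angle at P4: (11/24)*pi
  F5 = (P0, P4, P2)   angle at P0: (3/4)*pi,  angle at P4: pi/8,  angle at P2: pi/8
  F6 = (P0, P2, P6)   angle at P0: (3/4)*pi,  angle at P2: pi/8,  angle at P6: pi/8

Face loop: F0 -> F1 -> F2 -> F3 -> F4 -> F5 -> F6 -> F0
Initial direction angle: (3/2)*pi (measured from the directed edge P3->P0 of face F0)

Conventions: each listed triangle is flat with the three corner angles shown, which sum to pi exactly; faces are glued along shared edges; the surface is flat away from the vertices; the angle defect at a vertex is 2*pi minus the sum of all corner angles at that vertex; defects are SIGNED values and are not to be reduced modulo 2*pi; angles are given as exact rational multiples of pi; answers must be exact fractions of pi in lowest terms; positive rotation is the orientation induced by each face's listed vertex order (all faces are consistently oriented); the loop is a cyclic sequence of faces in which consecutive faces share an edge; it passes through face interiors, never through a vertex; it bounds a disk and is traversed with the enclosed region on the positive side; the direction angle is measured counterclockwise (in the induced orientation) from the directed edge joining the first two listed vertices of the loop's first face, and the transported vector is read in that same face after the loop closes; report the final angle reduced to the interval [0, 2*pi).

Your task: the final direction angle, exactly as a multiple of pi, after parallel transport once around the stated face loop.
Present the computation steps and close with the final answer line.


enclosed vertex P0: corner angles sum to (37/12)*pi, defect = 2*pi - (37/12)*pi = (-13/12)*pi
enclosed vertex P3: corner angles sum to (3/4)*pi, defect = 2*pi - (3/4)*pi = (5/4)*pi
final direction = starting direction + enclosed defect total, reduced mod 2*pi (induced orientation)
final angle = (3/2)*pi + pi/6 = (5/3)*pi (mod 2*pi)

Answer: final direction angle = (5/3)*pi


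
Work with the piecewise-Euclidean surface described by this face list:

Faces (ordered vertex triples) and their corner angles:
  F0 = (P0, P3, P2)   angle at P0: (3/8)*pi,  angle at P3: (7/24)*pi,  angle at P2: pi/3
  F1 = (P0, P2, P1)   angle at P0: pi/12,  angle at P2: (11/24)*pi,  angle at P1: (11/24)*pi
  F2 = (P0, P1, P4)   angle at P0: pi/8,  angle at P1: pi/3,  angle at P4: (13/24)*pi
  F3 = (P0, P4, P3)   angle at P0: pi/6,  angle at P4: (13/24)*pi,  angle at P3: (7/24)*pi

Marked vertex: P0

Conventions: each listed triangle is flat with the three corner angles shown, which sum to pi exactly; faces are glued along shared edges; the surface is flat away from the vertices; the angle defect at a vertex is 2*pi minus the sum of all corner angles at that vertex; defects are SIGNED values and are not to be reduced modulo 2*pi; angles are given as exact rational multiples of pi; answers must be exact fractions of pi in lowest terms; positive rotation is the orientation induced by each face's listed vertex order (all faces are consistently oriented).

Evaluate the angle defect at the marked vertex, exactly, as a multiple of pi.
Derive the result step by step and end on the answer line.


Sum of corner angles at P0: (3/4)*pi
defect = 2*pi - (3/4)*pi

Answer: defect(P0) = (5/4)*pi


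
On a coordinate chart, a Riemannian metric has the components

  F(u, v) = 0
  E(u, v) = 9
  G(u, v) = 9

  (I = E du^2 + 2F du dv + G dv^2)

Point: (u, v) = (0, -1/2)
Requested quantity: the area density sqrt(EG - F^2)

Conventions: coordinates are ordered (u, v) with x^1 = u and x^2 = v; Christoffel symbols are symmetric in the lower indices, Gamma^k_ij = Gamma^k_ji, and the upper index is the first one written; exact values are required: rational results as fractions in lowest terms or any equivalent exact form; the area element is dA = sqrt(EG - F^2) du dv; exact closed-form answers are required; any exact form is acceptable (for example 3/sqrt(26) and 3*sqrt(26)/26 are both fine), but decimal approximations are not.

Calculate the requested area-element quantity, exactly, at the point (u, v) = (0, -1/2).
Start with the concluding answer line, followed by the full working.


Answer: sqrt(EG - F^2) = 9

E = 9, F = 0, G = 9; EG - F^2 = 81


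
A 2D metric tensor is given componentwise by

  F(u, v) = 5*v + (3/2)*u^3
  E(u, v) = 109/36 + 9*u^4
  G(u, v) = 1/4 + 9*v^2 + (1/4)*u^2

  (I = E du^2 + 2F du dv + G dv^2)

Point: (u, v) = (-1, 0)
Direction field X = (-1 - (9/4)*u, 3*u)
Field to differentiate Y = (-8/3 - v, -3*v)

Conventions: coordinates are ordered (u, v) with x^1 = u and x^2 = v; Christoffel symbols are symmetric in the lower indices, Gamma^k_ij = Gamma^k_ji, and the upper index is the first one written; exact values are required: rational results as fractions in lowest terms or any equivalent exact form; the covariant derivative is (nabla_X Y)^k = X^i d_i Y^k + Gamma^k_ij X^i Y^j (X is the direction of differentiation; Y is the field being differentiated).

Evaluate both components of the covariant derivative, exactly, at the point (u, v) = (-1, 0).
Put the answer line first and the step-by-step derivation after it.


Answer: (nabla_X Y)^u = 1137/271, (nabla_X Y)^v = -5803/271

E = 433/36, F = -3/2, G = 1/2 at the point
E_u = -36, E_v = 0, F_u = 9/2, F_v = 5, G_u = -1/2, G_v = 0
EG - F^2 = 271/72;  g^inv = (72/271) * [[1/2, 3/2], [3/2, 433/36]]
first-kind symbols [ij,l] = (1/2)(d_i g_jl + d_j g_il - d_l g_ij): [uu,u] = E_u/2 = -18, [uu,v] = F_u - E_v/2 = 9/2, [uv,u] = E_v/2 = 0, [uv,v] = G_u/2 = -1/4, [vv,u] = F_v - G_u/2 = 21/4, [vv,v] = G_v/2 = 0
Gamma^u_ij = (G*[ij,u] - F*[ij,v])/(EG - F^2), Gamma^v_ij = (E*[ij,v] - F*[ij,u])/(EG - F^2)
Gamma_uuu = -162/271, Gamma_uuv = -27/271, Gamma_uvv = 189/271, Gamma_vuu = 1953/271, Gamma_vuv = -433/542, Gamma_vvv = 567/271
X = (5/4, -3), Y = (-8/3, 0) at the point


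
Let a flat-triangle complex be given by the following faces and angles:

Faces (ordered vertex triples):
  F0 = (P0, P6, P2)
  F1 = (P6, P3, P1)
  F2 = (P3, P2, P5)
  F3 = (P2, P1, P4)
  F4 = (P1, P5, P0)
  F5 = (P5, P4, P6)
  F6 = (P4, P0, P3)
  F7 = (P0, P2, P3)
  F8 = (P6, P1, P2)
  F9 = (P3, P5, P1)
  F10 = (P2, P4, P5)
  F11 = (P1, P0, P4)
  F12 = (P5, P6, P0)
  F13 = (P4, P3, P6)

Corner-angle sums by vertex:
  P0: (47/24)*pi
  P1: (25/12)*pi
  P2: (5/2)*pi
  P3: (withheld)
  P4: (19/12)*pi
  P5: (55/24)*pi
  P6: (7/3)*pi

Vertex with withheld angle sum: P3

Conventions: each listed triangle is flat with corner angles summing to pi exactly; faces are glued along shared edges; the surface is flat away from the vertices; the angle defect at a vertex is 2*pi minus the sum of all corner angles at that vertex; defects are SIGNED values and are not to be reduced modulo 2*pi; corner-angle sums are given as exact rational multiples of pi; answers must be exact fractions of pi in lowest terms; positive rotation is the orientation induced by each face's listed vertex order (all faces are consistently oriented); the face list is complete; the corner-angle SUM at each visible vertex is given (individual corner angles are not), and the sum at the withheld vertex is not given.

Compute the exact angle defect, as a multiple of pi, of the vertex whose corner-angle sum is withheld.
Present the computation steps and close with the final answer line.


V = 7, E = 21, F = 14; chi = V - E + F = 0
Gauss-Bonnet: total defect = 2*pi*chi = 0; visible defects sum to (-3/4)*pi

Answer: defect(P3) = (3/4)*pi


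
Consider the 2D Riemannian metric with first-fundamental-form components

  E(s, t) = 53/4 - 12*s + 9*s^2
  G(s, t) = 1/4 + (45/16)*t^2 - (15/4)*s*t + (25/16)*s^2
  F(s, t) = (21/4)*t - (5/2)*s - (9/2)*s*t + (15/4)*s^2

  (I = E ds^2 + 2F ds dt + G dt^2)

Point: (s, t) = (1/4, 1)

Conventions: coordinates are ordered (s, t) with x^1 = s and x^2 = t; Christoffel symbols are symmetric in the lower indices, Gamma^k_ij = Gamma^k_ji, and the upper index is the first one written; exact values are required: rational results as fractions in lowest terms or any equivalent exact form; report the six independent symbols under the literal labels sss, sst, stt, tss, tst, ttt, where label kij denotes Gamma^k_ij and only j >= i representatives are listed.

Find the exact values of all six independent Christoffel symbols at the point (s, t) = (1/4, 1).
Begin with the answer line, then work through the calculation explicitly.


Answer: Gamma_sss = 11063/10329, Gamma_sst = 22705/41316, Gamma_stt = 60871/165264, Gamma_tss = -42404/10329, Gamma_tst = -16435/10329, Gamma_ttt = 17999/41316

E = 173/16, F = 239/64, G = 569/256 at the point
E_s = -15/2, E_t = 0, F_s = -41/8, F_t = 33/8, G_s = -95/32, G_t = 75/16
EG - F^2 = 10329/1024;  g^inv = (1024/10329) * [[569/256, -239/64], [-239/64, 173/16]]
first-kind symbols [ij,l] = (1/2)(d_i g_jl + d_j g_il - d_l g_ij): [ss,s] = E_s/2 = -15/4, [ss,t] = F_s - E_t/2 = -41/8, [st,s] = E_t/2 = 0, [st,t] = G_s/2 = -95/64, [tt,s] = F_t - G_s/2 = 359/64, [tt,t] = G_t/2 = 75/32
Gamma^s_ij = (G*[ij,s] - F*[ij,t])/(EG - F^2), Gamma^t_ij = (E*[ij,t] - F*[ij,s])/(EG - F^2)


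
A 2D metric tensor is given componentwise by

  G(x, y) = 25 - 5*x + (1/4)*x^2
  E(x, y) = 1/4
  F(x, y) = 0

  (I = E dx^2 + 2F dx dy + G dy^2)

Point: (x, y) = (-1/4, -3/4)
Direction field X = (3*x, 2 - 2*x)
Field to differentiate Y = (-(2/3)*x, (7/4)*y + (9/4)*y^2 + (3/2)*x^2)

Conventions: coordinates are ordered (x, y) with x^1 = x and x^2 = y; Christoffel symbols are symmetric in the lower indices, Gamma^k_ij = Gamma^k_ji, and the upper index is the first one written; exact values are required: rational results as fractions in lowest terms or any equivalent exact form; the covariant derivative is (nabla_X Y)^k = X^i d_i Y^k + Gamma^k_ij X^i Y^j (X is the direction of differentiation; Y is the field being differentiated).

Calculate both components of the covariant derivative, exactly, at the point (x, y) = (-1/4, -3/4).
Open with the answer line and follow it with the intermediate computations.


Answer: (nabla_X Y)^x = 871/512, (nabla_X Y)^y = -27845/7872

E = 1/4, F = 0, G = 1681/64 at the point
E_x = 0, E_y = 0, F_x = 0, F_y = 0, G_x = -41/8, G_y = 0
EG - F^2 = 1681/256;  g^inv = (256/1681) * [[1681/64, 0], [0, 1/4]]
first-kind symbols [ij,l] = (1/2)(d_i g_jl + d_j g_il - d_l g_ij): [xx,x] = E_x/2 = 0, [xx,y] = F_x - E_y/2 = 0, [xy,x] = E_y/2 = 0, [xy,y] = G_x/2 = -41/16, [yy,x] = F_y - G_x/2 = 41/16, [yy,y] = G_y/2 = 0
Gamma^x_ij = (G*[ij,x] - F*[ij,y])/(EG - F^2), Gamma^y_ij = (E*[ij,y] - F*[ij,x])/(EG - F^2)
Gamma_xxx = 0, Gamma_xxy = 0, Gamma_xyy = 41/4, Gamma_yxx = 0, Gamma_yxy = -4/41, Gamma_yyy = 0
X = (-3/4, 5/2), Y = (1/6, 3/64) at the point


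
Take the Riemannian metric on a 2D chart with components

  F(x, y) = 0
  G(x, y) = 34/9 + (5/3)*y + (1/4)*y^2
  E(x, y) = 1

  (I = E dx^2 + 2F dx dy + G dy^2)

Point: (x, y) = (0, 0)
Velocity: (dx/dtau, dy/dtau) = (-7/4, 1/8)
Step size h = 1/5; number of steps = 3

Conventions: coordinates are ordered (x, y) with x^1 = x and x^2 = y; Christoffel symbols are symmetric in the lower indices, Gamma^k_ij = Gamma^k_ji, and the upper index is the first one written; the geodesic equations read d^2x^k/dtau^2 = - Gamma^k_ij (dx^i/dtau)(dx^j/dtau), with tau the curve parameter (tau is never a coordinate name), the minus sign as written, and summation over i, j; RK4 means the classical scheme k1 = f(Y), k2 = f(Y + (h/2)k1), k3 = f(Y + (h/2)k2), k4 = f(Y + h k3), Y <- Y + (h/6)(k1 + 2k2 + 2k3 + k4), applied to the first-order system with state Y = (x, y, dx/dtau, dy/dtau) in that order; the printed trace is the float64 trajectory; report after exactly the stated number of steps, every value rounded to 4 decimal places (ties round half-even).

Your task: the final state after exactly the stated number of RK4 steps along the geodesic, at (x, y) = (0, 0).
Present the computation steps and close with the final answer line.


f(Y) = (dx/dtau, dy/dtau, -Gamma^x_ij Y'^i Y'^j, -Gamma^y_ij Y'^i Y'^j) with the Gammas evaluated at the stage position; h = 0.200000; intermediate values shown to 6 dp
step 0: x = 0.0000, y = 0.0000, dx/dtau = -1.7500, dy/dtau = 0.1250
step 1:
  k1: at (x, y) = (0.000000, 0.000000), (dx/dtau, dy/dtau) = (-1.750000, 0.125000); Gamma_xxx = 0.000000, Gamma_xxy = 0.000000, Gamma_xyy = 0.000000, Gamma_yxx = 0.000000, Gamma_yxy = 0.000000, Gamma_yyy = 0.220588; k1 = (-1.750000, 0.125000, 0.000000, -0.003447)
  k2: at (x, y) = (-0.175000, 0.012500), (dx/dtau, dy/dtau) = (-1.750000, 0.124655); Gamma_xxx = 0.000000, Gamma_xxy = 0.000000, Gamma_xyy = 0.000000, Gamma_yxx = 0.000000, Gamma_yxy = 0.000000, Gamma_yyy = 0.220199; k2 = (-1.750000, 0.124655, 0.000000, -0.003422)
  k3: at (x, y) = (-0.175000, 0.012466), (dx/dtau, dy/dtau) = (-1.750000, 0.124658); Gamma_xxx = 0.000000, Gamma_xxy = 0.000000, Gamma_xyy = 0.000000, Gamma_yxx = 0.000000, Gamma_yxy = 0.000000, Gamma_yyy = 0.220200; k3 = (-1.750000, 0.124658, 0.000000, -0.003422)
  k4: at (x, y) = (-0.350000, 0.024932), (dx/dtau, dy/dtau) = (-1.750000, 0.124316); Gamma_xxx = 0.000000, Gamma_xxy = 0.000000, Gamma_xyy = 0.000000, Gamma_yxx = 0.000000, Gamma_yxy = 0.000000, Gamma_yyy = 0.219811; k4 = (-1.750000, 0.124316, 0.000000, -0.003397)
  Y <- Y + (h/6)(k1 + 2k2 + 2k3 + k4): x = -0.3500, y = 0.0249, dx/dtau = -1.7500, dy/dtau = 0.1243
step 2:
  k1: at (x, y) = (-0.350000, 0.024931), (dx/dtau, dy/dtau) = (-1.750000, 0.124316); Gamma_xxx = 0.000000, Gamma_xxy = 0.000000, Gamma_xyy = 0.000000, Gamma_yxx = 0.000000, Gamma_yxy = 0.000000, Gamma_yyy = 0.219811; k1 = (-1.750000, 0.124316, 0.000000, -0.003397)
  k2: at (x, y) = (-0.525000, 0.037363), (dx/dtau, dy/dtau) = (-1.750000, 0.123976); Gamma_xxx = 0.000000, Gamma_xxy = 0.000000, Gamma_xyy = 0.000000, Gamma_yxx = 0.000000, Gamma_yxy = 0.000000, Gamma_yyy = 0.219424; k2 = (-1.750000, 0.123976, 0.000000, -0.003373)
  k3: at (x, y) = (-0.525000, 0.037329), (dx/dtau, dy/dtau) = (-1.750000, 0.123978); Gamma_xxx = 0.000000, Gamma_xxy = 0.000000, Gamma_xyy = 0.000000, Gamma_yxx = 0.000000, Gamma_yxy = 0.000000, Gamma_yyy = 0.219425; k3 = (-1.750000, 0.123978, 0.000000, -0.003373)
  k4: at (x, y) = (-0.700000, 0.049727), (dx/dtau, dy/dtau) = (-1.750000, 0.123641); Gamma_xxx = 0.000000, Gamma_xxy = 0.000000, Gamma_xyy = 0.000000, Gamma_yxx = 0.000000, Gamma_yxy = 0.000000, Gamma_yyy = 0.219038; k4 = (-1.750000, 0.123641, 0.000000, -0.003348)
  Y <- Y + (h/6)(k1 + 2k2 + 2k3 + k4): x = -0.7000, y = 0.0497, dx/dtau = -1.7500, dy/dtau = 0.1236
step 3:
  k1: at (x, y) = (-0.700000, 0.049727), (dx/dtau, dy/dtau) = (-1.750000, 0.123641); Gamma_xxx = 0.000000, Gamma_xxy = 0.000000, Gamma_xyy = 0.000000, Gamma_yxx = 0.000000, Gamma_yxy = 0.000000, Gamma_yyy = 0.219038; k1 = (-1.750000, 0.123641, 0.000000, -0.003348)
  k2: at (x, y) = (-0.875000, 0.062091), (dx/dtau, dy/dtau) = (-1.750000, 0.123306); Gamma_xxx = 0.000000, Gamma_xxy = 0.000000, Gamma_xyy = 0.000000, Gamma_yxx = 0.000000, Gamma_yxy = 0.000000, Gamma_yyy = 0.218652; k2 = (-1.750000, 0.123306, 0.000000, -0.003324)
  k3: at (x, y) = (-0.875000, 0.062058), (dx/dtau, dy/dtau) = (-1.750000, 0.123309); Gamma_xxx = 0.000000, Gamma_xxy = 0.000000, Gamma_xyy = 0.000000, Gamma_yxx = 0.000000, Gamma_yxy = 0.000000, Gamma_yyy = 0.218653; k3 = (-1.750000, 0.123309, 0.000000, -0.003325)
  k4: at (x, y) = (-1.050000, 0.074389), (dx/dtau, dy/dtau) = (-1.750000, 0.122976); Gamma_xxx = 0.000000, Gamma_xxy = 0.000000, Gamma_xyy = 0.000000, Gamma_yxx = 0.000000, Gamma_yxy = 0.000000, Gamma_yyy = 0.218268; k4 = (-1.750000, 0.122976, 0.000000, -0.003301)
  Y <- Y + (h/6)(k1 + 2k2 + 2k3 + k4): x = -1.0500, y = 0.0744, dx/dtau = -1.7500, dy/dtau = 0.1230

Answer: x = -1.0500, y = 0.0744, dx/dtau = -1.7500, dy/dtau = 0.1230


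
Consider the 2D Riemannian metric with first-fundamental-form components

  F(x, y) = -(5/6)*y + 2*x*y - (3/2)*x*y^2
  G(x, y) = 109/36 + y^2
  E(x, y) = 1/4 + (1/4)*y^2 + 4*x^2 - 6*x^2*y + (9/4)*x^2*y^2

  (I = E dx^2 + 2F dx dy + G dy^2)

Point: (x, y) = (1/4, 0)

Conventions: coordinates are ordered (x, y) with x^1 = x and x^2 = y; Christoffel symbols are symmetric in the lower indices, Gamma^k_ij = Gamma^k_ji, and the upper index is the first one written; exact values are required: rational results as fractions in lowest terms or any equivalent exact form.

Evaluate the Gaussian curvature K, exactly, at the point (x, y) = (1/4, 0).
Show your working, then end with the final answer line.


E = 1/2, F = 0, G = 109/36, EG - F^2 = 109/72 at the point
E_x = 2, E_y = -3/8, F_x = 0, F_y = -1/3, G_x = 0, G_y = 0
E_yy = 25/32, F_xy = 2, G_xx = 0
K follows from Brioschi's formula, (det M1 - det M2)/(EG - F^2)^2.
M1 = [[-E_yy/2 + F_xy - G_xx/2, E_x/2, F_x - E_y/2], [F_y - G_x/2, E, F], [G_y/2, F, G]] = [[103/64, 1, 3/16], [-1/3, 1/2, 0], [0, 0, 109/36]]; det M1 = 47633/13824
M2 = [[0, E_y/2, G_x/2], [E_y/2, E, F], [G_x/2, F, G]] = [[0, -3/16, 0], [-3/16, 1/2, 0], [0, 0, 109/36]]; det M2 = -109/1024
det M1 - det M2 = 98209/27648; K = 98209/27648 / (109/72)^2 = 2703/1744

Answer: K = 2703/1744


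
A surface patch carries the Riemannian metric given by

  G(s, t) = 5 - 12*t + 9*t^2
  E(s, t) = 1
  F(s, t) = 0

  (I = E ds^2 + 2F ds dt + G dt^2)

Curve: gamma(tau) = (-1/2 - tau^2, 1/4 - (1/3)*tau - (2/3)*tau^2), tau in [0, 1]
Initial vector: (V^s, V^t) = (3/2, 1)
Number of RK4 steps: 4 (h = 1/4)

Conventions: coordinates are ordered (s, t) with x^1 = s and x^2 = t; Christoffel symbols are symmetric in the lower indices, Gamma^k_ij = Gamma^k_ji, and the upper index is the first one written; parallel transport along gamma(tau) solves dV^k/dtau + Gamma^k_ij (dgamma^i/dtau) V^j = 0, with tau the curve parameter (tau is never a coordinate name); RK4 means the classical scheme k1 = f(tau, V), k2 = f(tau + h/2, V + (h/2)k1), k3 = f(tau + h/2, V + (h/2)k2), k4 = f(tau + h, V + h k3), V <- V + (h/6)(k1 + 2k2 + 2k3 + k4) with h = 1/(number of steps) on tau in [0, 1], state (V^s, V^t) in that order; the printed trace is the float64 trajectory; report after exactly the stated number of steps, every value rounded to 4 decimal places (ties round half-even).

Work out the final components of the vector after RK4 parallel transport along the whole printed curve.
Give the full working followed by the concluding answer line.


gamma'(tau) = (-2*tau, -1/3 - (4/3)*tau); f(tau, V)^k = -Gamma^k_ij(gamma(tau)) gamma'^i(tau) V^j; h = 1/4; intermediate values shown to 6 dp
curve data and Christoffel symbols at the stage parameters:
  tau = 0.000000: gamma = (-0.500000, 0.250000), gamma' = (0.000000, -0.333333); Gamma_sss = 0.000000, Gamma_sst = 0.000000, Gamma_stt = 0.000000, Gamma_tss = 0.000000, Gamma_tst = 0.000000, Gamma_ttt = -1.463415
  tau = 0.125000: gamma = (-0.515625, 0.197917), gamma' = (-0.250000, -0.500000); Gamma_sss = 0.000000, Gamma_sst = 0.000000, Gamma_stt = 0.000000, Gamma_tss = 0.000000, Gamma_tst = 0.000000, Gamma_ttt = -1.416858
  tau = 0.250000: gamma = (-0.562500, 0.125000), gamma' = (-0.500000, -0.666667); Gamma_sss = 0.000000, Gamma_sst = 0.000000, Gamma_stt = 0.000000, Gamma_tss = 0.000000, Gamma_tst = 0.000000, Gamma_ttt = -1.339056
  tau = 0.375000: gamma = (-0.640625, 0.031250), gamma' = (-0.750000, -0.833333); Gamma_sss = 0.000000, Gamma_sst = 0.000000, Gamma_stt = 0.000000, Gamma_tss = 0.000000, Gamma_tst = 0.000000, Gamma_ttt = -1.234141
  tau = 0.500000: gamma = (-0.750000, -0.083333), gamma' = (-1.000000, -1.000000); Gamma_sss = 0.000000, Gamma_sst = 0.000000, Gamma_stt = 0.000000, Gamma_tss = 0.000000, Gamma_tst = 0.000000, Gamma_ttt = -1.113402
  tau = 0.625000: gamma = (-0.890625, -0.218750), gamma' = (-1.250000, -1.166667); Gamma_sss = 0.000000, Gamma_sst = 0.000000, Gamma_stt = 0.000000, Gamma_tss = 0.000000, Gamma_tst = 0.000000, Gamma_ttt = -0.989211
  tau = 0.750000: gamma = (-1.062500, -0.375000), gamma' = (-1.500000, -1.333333); Gamma_sss = 0.000000, Gamma_sst = 0.000000, Gamma_stt = 0.000000, Gamma_tss = 0.000000, Gamma_tst = 0.000000, Gamma_ttt = -0.870827
  tau = 0.875000: gamma = (-1.265625, -0.552083), gamma' = (-1.750000, -1.500000); Gamma_sss = 0.000000, Gamma_sst = 0.000000, Gamma_stt = 0.000000, Gamma_tss = 0.000000, Gamma_tst = 0.000000, Gamma_ttt = -0.763407
  tau = 1.000000: gamma = (-1.500000, -0.750000), gamma' = (-2.000000, -1.666667); Gamma_sss = 0.000000, Gamma_sst = 0.000000, Gamma_stt = 0.000000, Gamma_tss = 0.000000, Gamma_tst = 0.000000, Gamma_ttt = -0.668852
step 0: V^s = 1.5000, V^t = 1.0000
step 1: k1 = (0.000000, -0.487805), k2 = (0.000000, -0.665232), k3 = (0.000000, -0.649520), k4 = (0.000000, -0.747747); V <- V + (h/6)(k1 + 2k2 + 2k3 + k4): V^s = 1.5000, V^t = 0.8390
step 2: k1 = (0.000000, -0.748939), k2 = (0.000000, -0.766544), k3 = (0.000000, -0.764281), k4 = (0.000000, -0.721357); V <- V + (h/6)(k1 + 2k2 + 2k3 + k4): V^s = 1.5000, V^t = 0.6501
step 3: k1 = (0.000000, -0.723850), k2 = (0.000000, -0.645873), k3 = (0.000000, -0.657122), k4 = (0.000000, -0.564115); V <- V + (h/6)(k1 + 2k2 + 2k3 + k4): V^s = 1.5000, V^t = 0.4879
step 4: k1 = (0.000000, -0.566475), k2 = (0.000000, -0.477588), k3 = (0.000000, -0.490311), k4 = (0.000000, -0.407218); V <- V + (h/6)(k1 + 2k2 + 2k3 + k4): V^s = 1.5000, V^t = 0.3666

Answer: V^s = 1.5000, V^t = 0.3666


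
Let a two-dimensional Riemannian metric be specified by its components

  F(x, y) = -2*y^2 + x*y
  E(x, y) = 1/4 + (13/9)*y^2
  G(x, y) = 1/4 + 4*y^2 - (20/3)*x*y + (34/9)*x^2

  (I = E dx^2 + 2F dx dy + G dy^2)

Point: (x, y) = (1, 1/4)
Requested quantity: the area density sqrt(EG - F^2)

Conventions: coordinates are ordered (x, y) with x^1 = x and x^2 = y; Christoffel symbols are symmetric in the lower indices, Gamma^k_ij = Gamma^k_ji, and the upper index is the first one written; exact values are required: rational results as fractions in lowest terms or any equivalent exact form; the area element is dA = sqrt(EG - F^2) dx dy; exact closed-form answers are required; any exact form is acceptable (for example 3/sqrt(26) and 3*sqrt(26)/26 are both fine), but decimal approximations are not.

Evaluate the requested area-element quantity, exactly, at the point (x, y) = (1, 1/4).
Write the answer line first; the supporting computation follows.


Answer: sqrt(EG - F^2) = 5*sqrt(181)/72

E = 49/144, F = 1/8, G = 47/18; EG - F^2 = 4525/5184


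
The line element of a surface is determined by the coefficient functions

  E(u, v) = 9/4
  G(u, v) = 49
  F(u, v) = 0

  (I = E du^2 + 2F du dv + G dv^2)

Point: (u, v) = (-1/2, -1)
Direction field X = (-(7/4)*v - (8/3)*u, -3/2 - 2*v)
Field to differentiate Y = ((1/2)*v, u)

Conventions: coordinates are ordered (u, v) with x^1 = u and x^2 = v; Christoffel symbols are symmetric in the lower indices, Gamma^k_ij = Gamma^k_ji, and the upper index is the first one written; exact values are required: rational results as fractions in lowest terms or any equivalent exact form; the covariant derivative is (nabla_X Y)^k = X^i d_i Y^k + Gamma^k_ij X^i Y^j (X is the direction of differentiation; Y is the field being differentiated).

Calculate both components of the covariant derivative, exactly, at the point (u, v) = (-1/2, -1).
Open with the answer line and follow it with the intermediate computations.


Answer: (nabla_X Y)^u = 1/4, (nabla_X Y)^v = 37/12

E = 9/4, F = 0, G = 49 at the point
E_u = 0, E_v = 0, F_u = 0, F_v = 0, G_u = 0, G_v = 0
EG - F^2 = 441/4;  g^inv = (4/441) * [[49, 0], [0, 9/4]]
first-kind symbols [ij,l] = (1/2)(d_i g_jl + d_j g_il - d_l g_ij): [uu,u] = E_u/2 = 0, [uu,v] = F_u - E_v/2 = 0, [uv,u] = E_v/2 = 0, [uv,v] = G_u/2 = 0, [vv,u] = F_v - G_u/2 = 0, [vv,v] = G_v/2 = 0
Gamma^u_ij = (G*[ij,u] - F*[ij,v])/(EG - F^2), Gamma^v_ij = (E*[ij,v] - F*[ij,u])/(EG - F^2)
Gamma_uuu = 0, Gamma_uuv = 0, Gamma_uvv = 0, Gamma_vuu = 0, Gamma_vuv = 0, Gamma_vvv = 0
X = (37/12, 1/2), Y = (-1/2, -1/2) at the point


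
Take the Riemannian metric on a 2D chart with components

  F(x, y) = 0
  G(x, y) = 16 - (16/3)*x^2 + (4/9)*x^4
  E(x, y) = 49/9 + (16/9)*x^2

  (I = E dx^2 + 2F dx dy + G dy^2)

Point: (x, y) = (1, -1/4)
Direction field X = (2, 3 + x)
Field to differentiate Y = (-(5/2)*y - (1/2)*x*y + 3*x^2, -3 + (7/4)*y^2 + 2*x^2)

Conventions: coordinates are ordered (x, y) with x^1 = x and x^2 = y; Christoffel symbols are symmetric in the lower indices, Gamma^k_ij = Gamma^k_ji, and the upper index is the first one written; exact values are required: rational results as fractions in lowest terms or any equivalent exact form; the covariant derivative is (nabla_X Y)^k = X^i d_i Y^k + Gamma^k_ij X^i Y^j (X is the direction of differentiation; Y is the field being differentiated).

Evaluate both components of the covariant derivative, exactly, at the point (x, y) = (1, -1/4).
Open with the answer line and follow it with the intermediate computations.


Answer: (nabla_X Y)^x = -5/52, (nabla_X Y)^y = -63/80

E = 65/9, F = 0, G = 100/9 at the point
E_x = 32/9, E_y = 0, F_x = 0, F_y = 0, G_x = -80/9, G_y = 0
EG - F^2 = 6500/81;  g^inv = (81/6500) * [[100/9, 0], [0, 65/9]]
first-kind symbols [ij,l] = (1/2)(d_i g_jl + d_j g_il - d_l g_ij): [xx,x] = E_x/2 = 16/9, [xx,y] = F_x - E_y/2 = 0, [xy,x] = E_y/2 = 0, [xy,y] = G_x/2 = -40/9, [yy,x] = F_y - G_x/2 = 40/9, [yy,y] = G_y/2 = 0
Gamma^x_ij = (G*[ij,x] - F*[ij,y])/(EG - F^2), Gamma^y_ij = (E*[ij,y] - F*[ij,x])/(EG - F^2)
Gamma_xxx = 16/65, Gamma_xxy = 0, Gamma_xyy = 8/13, Gamma_yxx = 0, Gamma_yxy = -2/5, Gamma_yyy = 0
X = (2, 4), Y = (15/4, -57/64) at the point


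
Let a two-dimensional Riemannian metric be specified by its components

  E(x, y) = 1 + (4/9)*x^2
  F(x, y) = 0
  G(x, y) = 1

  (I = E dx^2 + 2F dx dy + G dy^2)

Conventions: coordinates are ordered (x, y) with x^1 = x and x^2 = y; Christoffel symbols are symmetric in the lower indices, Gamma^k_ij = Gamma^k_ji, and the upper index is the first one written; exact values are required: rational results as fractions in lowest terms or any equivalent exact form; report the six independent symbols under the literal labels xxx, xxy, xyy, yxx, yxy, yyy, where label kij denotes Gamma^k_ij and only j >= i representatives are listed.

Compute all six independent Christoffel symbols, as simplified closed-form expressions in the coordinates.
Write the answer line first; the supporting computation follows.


Answer: Gamma_xxx = 4*x/(4*x^2 + 9), Gamma_xxy = 0, Gamma_xyy = 0, Gamma_yxx = 0, Gamma_yxy = 0, Gamma_yyy = 0

E = 1 + (4/9)*x^2; F = 0; G = 1
Gamma^k_ij = (1/2) g^{kl} (d_i g_jl + d_j g_il - d_l g_ij), with g^inv = (1/(EG-F^2)) [[G, -F], [-F, E]]
first partials: E_x = (8/9)*x, E_y = 0, F_x = 0, F_y = 0, G_x = 0, G_y = 0
D = EG - F^2 = 1 + (4/9)*x^2
expanded: Gamma^x_xx = (G E_x - 2F F_x + F E_y)/(2D), Gamma^x_xy = (G E_y - F G_x)/(2D), Gamma^x_yy = (2G F_y - G G_x - F G_y)/(2D), Gamma^y_xx = (2E F_x - E E_y - F E_x)/(2D), Gamma^y_xy = (E G_x - F E_y)/(2D), Gamma^y_yy = (E G_y - 2F F_y + F G_x)/(2D); substitute and cancel common factors


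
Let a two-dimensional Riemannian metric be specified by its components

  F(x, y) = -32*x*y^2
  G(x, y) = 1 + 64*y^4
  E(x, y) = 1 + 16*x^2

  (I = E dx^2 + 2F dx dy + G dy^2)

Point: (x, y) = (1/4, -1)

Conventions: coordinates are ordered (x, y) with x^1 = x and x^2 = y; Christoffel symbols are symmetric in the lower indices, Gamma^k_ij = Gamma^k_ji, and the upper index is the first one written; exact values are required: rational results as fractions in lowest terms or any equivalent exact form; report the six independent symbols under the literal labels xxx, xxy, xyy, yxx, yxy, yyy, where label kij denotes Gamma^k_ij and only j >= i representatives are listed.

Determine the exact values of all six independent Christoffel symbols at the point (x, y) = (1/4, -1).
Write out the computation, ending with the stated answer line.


E = 2, F = -8, G = 65 at the point
E_x = 8, E_y = 0, F_x = -32, F_y = 16, G_x = 0, G_y = -256
EG - F^2 = 66;  g^inv = (1/66) * [[65, 8], [8, 2]]
first-kind symbols [ij,l] = (1/2)(d_i g_jl + d_j g_il - d_l g_ij): [xx,x] = E_x/2 = 4, [xx,y] = F_x - E_y/2 = -32, [xy,x] = E_y/2 = 0, [xy,y] = G_x/2 = 0, [yy,x] = F_y - G_x/2 = 16, [yy,y] = G_y/2 = -128
Gamma^x_ij = (G*[ij,x] - F*[ij,y])/(EG - F^2), Gamma^y_ij = (E*[ij,y] - F*[ij,x])/(EG - F^2)

Answer: Gamma_xxx = 2/33, Gamma_xxy = 0, Gamma_xyy = 8/33, Gamma_yxx = -16/33, Gamma_yxy = 0, Gamma_yyy = -64/33


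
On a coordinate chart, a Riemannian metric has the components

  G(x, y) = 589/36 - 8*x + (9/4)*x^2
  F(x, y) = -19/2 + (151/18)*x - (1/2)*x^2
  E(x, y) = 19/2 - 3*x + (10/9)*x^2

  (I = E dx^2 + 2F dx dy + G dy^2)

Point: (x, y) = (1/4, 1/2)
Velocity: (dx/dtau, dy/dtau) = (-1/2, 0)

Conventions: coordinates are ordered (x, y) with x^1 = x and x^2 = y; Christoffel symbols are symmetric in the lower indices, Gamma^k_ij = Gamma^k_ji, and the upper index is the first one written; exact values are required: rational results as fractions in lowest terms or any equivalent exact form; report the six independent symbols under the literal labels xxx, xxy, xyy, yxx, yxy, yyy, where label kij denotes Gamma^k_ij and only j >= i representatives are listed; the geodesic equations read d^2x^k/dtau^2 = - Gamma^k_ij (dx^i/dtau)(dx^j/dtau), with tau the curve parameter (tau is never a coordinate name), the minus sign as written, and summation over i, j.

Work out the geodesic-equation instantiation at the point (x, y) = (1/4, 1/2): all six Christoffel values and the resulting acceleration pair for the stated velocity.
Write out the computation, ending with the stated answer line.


E = 635/72, F = -2141/288, G = 8353/576 at the point
E_x = -22/9, E_y = 0, F_x = 293/36, F_y = 0, G_x = -55/8, G_y = 0
EG - F^2 = 223127/3072;  g^inv = (3072/223127) * [[8353/576, 2141/288], [2141/288, 635/72]]
first-kind symbols [ij,l] = (1/2)(d_i g_jl + d_j g_il - d_l g_ij): [xx,x] = E_x/2 = -11/9, [xx,y] = F_x - E_y/2 = 293/36, [xy,x] = E_y/2 = 0, [xy,y] = G_x/2 = -55/16, [yy,x] = F_y - G_x/2 = 55/16, [yy,y] = G_y/2 = 0
Gamma^x_ij = (G*[ij,x] - F*[ij,y])/(EG - F^2), Gamma^y_ij = (E*[ij,y] - F*[ij,x])/(EG - F^2)
Gamma_xxx = 394264/669381, Gamma_xxy = -235510/669381, Gamma_xyy = 459415/669381, Gamma_yxx = 577792/669381, Gamma_yxy = -279400/669381, Gamma_yyy = 235510/669381
d^2x/dtau^2 = -(Gamma_xxx*(-1/2)^2 + 2*Gamma_xxy*(-1/2)*(0) + Gamma_xyy*(0)^2) = -98566/669381
d^2y/dtau^2 = -(Gamma_yxx*(-1/2)^2 + 2*Gamma_yxy*(-1/2)*(0) + Gamma_yyy*(0)^2) = -144448/669381

Answer: Gamma_xxx = 394264/669381, Gamma_xxy = -235510/669381, Gamma_xyy = 459415/669381, Gamma_yxx = 577792/669381, Gamma_yxy = -279400/669381, Gamma_yyy = 235510/669381; accelerations (d^2x/dtau^2, d^2y/dtau^2) = (-98566/669381, -144448/669381)
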